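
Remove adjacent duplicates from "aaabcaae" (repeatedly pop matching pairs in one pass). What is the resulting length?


Input: aaabcaae
Stack-based adjacent duplicate removal:
  Read 'a': push. Stack: a
  Read 'a': matches stack top 'a' => pop. Stack: (empty)
  Read 'a': push. Stack: a
  Read 'b': push. Stack: ab
  Read 'c': push. Stack: abc
  Read 'a': push. Stack: abca
  Read 'a': matches stack top 'a' => pop. Stack: abc
  Read 'e': push. Stack: abce
Final stack: "abce" (length 4)

4


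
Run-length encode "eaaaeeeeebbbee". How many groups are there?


Input: eaaaeeeeebbbee
Scanning for consecutive runs:
  Group 1: 'e' x 1 (positions 0-0)
  Group 2: 'a' x 3 (positions 1-3)
  Group 3: 'e' x 5 (positions 4-8)
  Group 4: 'b' x 3 (positions 9-11)
  Group 5: 'e' x 2 (positions 12-13)
Total groups: 5

5


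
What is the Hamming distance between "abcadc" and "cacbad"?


Comparing "abcadc" and "cacbad" position by position:
  Position 0: 'a' vs 'c' => differ
  Position 1: 'b' vs 'a' => differ
  Position 2: 'c' vs 'c' => same
  Position 3: 'a' vs 'b' => differ
  Position 4: 'd' vs 'a' => differ
  Position 5: 'c' vs 'd' => differ
Total differences (Hamming distance): 5

5


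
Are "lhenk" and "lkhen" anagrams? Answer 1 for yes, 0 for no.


Strings: "lhenk", "lkhen"
Sorted first:  ehkln
Sorted second: ehkln
Sorted forms match => anagrams

1


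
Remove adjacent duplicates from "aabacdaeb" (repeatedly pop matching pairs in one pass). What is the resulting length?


Input: aabacdaeb
Stack-based adjacent duplicate removal:
  Read 'a': push. Stack: a
  Read 'a': matches stack top 'a' => pop. Stack: (empty)
  Read 'b': push. Stack: b
  Read 'a': push. Stack: ba
  Read 'c': push. Stack: bac
  Read 'd': push. Stack: bacd
  Read 'a': push. Stack: bacda
  Read 'e': push. Stack: bacdae
  Read 'b': push. Stack: bacdaeb
Final stack: "bacdaeb" (length 7)

7


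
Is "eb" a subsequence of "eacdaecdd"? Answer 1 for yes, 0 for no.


Check if "eb" is a subsequence of "eacdaecdd"
Greedy scan:
  Position 0 ('e'): matches sub[0] = 'e'
  Position 1 ('a'): no match needed
  Position 2 ('c'): no match needed
  Position 3 ('d'): no match needed
  Position 4 ('a'): no match needed
  Position 5 ('e'): no match needed
  Position 6 ('c'): no match needed
  Position 7 ('d'): no match needed
  Position 8 ('d'): no match needed
Only matched 1/2 characters => not a subsequence

0


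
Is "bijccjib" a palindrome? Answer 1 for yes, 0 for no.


Input: bijccjib
Reversed: bijccjib
  Compare pos 0 ('b') with pos 7 ('b'): match
  Compare pos 1 ('i') with pos 6 ('i'): match
  Compare pos 2 ('j') with pos 5 ('j'): match
  Compare pos 3 ('c') with pos 4 ('c'): match
Result: palindrome

1


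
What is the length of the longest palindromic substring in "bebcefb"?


Input: "bebcefb"
Checking substrings for palindromes:
  [0:3] "beb" (len 3) => palindrome
Longest palindromic substring: "beb" with length 3

3


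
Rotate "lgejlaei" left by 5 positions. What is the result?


Input: "lgejlaei", rotate left by 5
First 5 characters: "lgejl"
Remaining characters: "aei"
Concatenate remaining + first: "aei" + "lgejl" = "aeilgejl"

aeilgejl


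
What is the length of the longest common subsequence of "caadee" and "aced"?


LCS of "caadee" and "aced"
DP table:
           a    c    e    d
      0    0    0    0    0
  c   0    0    1    1    1
  a   0    1    1    1    1
  a   0    1    1    1    1
  d   0    1    1    1    2
  e   0    1    1    2    2
  e   0    1    1    2    2
LCS length = dp[6][4] = 2

2


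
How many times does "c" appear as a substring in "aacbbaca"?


Searching for "c" in "aacbbaca"
Scanning each position:
  Position 0: "a" => no
  Position 1: "a" => no
  Position 2: "c" => MATCH
  Position 3: "b" => no
  Position 4: "b" => no
  Position 5: "a" => no
  Position 6: "c" => MATCH
  Position 7: "a" => no
Total occurrences: 2

2


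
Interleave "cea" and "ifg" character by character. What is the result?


Interleaving "cea" and "ifg":
  Position 0: 'c' from first, 'i' from second => "ci"
  Position 1: 'e' from first, 'f' from second => "ef"
  Position 2: 'a' from first, 'g' from second => "ag"
Result: ciefag

ciefag


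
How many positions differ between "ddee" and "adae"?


Comparing "ddee" and "adae" position by position:
  Position 0: 'd' vs 'a' => DIFFER
  Position 1: 'd' vs 'd' => same
  Position 2: 'e' vs 'a' => DIFFER
  Position 3: 'e' vs 'e' => same
Positions that differ: 2

2


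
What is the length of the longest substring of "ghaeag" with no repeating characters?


Input: "ghaeag"
Sliding window (track last position of each char):
  Position 0 ('g'): window [0,0] length 1 -- new best
  Position 1 ('h'): window [0,1] length 2 -- new best
  Position 2 ('a'): window [0,2] length 3 -- new best
  Position 3 ('e'): window [0,3] length 4 -- new best
  Position 4 ('a'): repeat (last at 2), move window start to 3
  Position 4 ('a'): window [3,4] length 2
  Position 5 ('g'): window [3,5] length 3
Longest substring with no repeats: "ghae" with length 4

4


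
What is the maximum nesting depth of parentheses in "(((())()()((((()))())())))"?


Input: "(((())()()((((()))())())))"
Tracking depth:
  Position 0 '(': depth becomes 1
  Position 1 '(': depth becomes 2
  Position 2 '(': depth becomes 3
  Position 3 '(': depth becomes 4
  Position 4 ')': depth becomes 3
  Position 5 ')': depth becomes 2
  Position 6 '(': depth becomes 3
  Position 7 ')': depth becomes 2
  Position 8 '(': depth becomes 3
  Position 9 ')': depth becomes 2
  Position 10 '(': depth becomes 3
  Position 11 '(': depth becomes 4
  Position 12 '(': depth becomes 5
  Position 13 '(': depth becomes 6
  Position 14 '(': depth becomes 7
  Position 15 ')': depth becomes 6
  Position 16 ')': depth becomes 5
  Position 17 ')': depth becomes 4
  Position 18 '(': depth becomes 5
  Position 19 ')': depth becomes 4
  Position 20 ')': depth becomes 3
  Position 21 '(': depth becomes 4
  Position 22 ')': depth becomes 3
  Position 23 ')': depth becomes 2
  Position 24 ')': depth becomes 1
  Position 25 ')': depth becomes 0
Maximum depth reached: 7

7


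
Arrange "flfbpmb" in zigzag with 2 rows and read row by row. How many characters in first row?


Zigzag "flfbpmb" into 2 rows:
Placing characters:
  'f' => row 0
  'l' => row 1
  'f' => row 0
  'b' => row 1
  'p' => row 0
  'm' => row 1
  'b' => row 0
Rows:
  Row 0: "ffpb"
  Row 1: "lbm"
First row length: 4

4


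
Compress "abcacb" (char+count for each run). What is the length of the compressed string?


Input: abcacb
Runs:
  'a' x 1 => "a1"
  'b' x 1 => "b1"
  'c' x 1 => "c1"
  'a' x 1 => "a1"
  'c' x 1 => "c1"
  'b' x 1 => "b1"
Compressed: "a1b1c1a1c1b1"
Compressed length: 12

12


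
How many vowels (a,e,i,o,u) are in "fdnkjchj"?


Input: fdnkjchj
Checking each character:
  'f' at position 0: consonant
  'd' at position 1: consonant
  'n' at position 2: consonant
  'k' at position 3: consonant
  'j' at position 4: consonant
  'c' at position 5: consonant
  'h' at position 6: consonant
  'j' at position 7: consonant
Total vowels: 0

0


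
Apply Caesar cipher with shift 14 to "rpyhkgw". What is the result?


Caesar cipher: shift "rpyhkgw" by 14
  'r' (pos 17) + 14 = pos 5 = 'f'
  'p' (pos 15) + 14 = pos 3 = 'd'
  'y' (pos 24) + 14 = pos 12 = 'm'
  'h' (pos 7) + 14 = pos 21 = 'v'
  'k' (pos 10) + 14 = pos 24 = 'y'
  'g' (pos 6) + 14 = pos 20 = 'u'
  'w' (pos 22) + 14 = pos 10 = 'k'
Result: fdmvyuk

fdmvyuk


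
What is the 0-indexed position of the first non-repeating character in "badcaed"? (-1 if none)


Input: badcaed
Character frequencies:
  'a': 2
  'b': 1
  'c': 1
  'd': 2
  'e': 1
Scanning left to right for freq == 1:
  Position 0 ('b'): unique! => answer = 0

0


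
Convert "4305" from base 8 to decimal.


Input: "4305" in base 8
Positional expansion:
  Digit '4' (value 4) x 8^3 = 2048
  Digit '3' (value 3) x 8^2 = 192
  Digit '0' (value 0) x 8^1 = 0
  Digit '5' (value 5) x 8^0 = 5
Sum = 2245

2245


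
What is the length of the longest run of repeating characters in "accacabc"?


Input: "accacabc"
Scanning for longest run:
  Position 1 ('c'): new char, reset run to 1
  Position 2 ('c'): continues run of 'c', length=2
  Position 3 ('a'): new char, reset run to 1
  Position 4 ('c'): new char, reset run to 1
  Position 5 ('a'): new char, reset run to 1
  Position 6 ('b'): new char, reset run to 1
  Position 7 ('c'): new char, reset run to 1
Longest run: 'c' with length 2

2


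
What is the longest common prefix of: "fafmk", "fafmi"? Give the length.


Words: fafmk, fafmi
  Position 0: all 'f' => match
  Position 1: all 'a' => match
  Position 2: all 'f' => match
  Position 3: all 'm' => match
  Position 4: ('k', 'i') => mismatch, stop
LCP = "fafm" (length 4)

4


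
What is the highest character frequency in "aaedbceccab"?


Input: aaedbceccab
Character counts:
  'a': 3
  'b': 2
  'c': 3
  'd': 1
  'e': 2
Maximum frequency: 3

3


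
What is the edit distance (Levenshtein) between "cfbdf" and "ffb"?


Computing edit distance: "cfbdf" -> "ffb"
DP table:
           f    f    b
      0    1    2    3
  c   1    1    2    3
  f   2    1    1    2
  b   3    2    2    1
  d   4    3    3    2
  f   5    4    3    3
Edit distance = dp[5][3] = 3

3


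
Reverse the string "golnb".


Input: golnb
Reading characters right to left:
  Position 4: 'b'
  Position 3: 'n'
  Position 2: 'l'
  Position 1: 'o'
  Position 0: 'g'
Reversed: bnlog

bnlog


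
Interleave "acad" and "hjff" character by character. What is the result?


Interleaving "acad" and "hjff":
  Position 0: 'a' from first, 'h' from second => "ah"
  Position 1: 'c' from first, 'j' from second => "cj"
  Position 2: 'a' from first, 'f' from second => "af"
  Position 3: 'd' from first, 'f' from second => "df"
Result: ahcjafdf

ahcjafdf


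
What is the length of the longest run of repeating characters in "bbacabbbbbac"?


Input: "bbacabbbbbac"
Scanning for longest run:
  Position 1 ('b'): continues run of 'b', length=2
  Position 2 ('a'): new char, reset run to 1
  Position 3 ('c'): new char, reset run to 1
  Position 4 ('a'): new char, reset run to 1
  Position 5 ('b'): new char, reset run to 1
  Position 6 ('b'): continues run of 'b', length=2
  Position 7 ('b'): continues run of 'b', length=3
  Position 8 ('b'): continues run of 'b', length=4
  Position 9 ('b'): continues run of 'b', length=5
  Position 10 ('a'): new char, reset run to 1
  Position 11 ('c'): new char, reset run to 1
Longest run: 'b' with length 5

5


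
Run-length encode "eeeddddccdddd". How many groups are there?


Input: eeeddddccdddd
Scanning for consecutive runs:
  Group 1: 'e' x 3 (positions 0-2)
  Group 2: 'd' x 4 (positions 3-6)
  Group 3: 'c' x 2 (positions 7-8)
  Group 4: 'd' x 4 (positions 9-12)
Total groups: 4

4


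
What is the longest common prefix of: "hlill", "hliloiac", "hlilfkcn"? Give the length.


Words: hlill, hliloiac, hlilfkcn
  Position 0: all 'h' => match
  Position 1: all 'l' => match
  Position 2: all 'i' => match
  Position 3: all 'l' => match
  Position 4: ('l', 'o', 'f') => mismatch, stop
LCP = "hlil" (length 4)

4


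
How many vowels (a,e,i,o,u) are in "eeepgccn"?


Input: eeepgccn
Checking each character:
  'e' at position 0: vowel (running total: 1)
  'e' at position 1: vowel (running total: 2)
  'e' at position 2: vowel (running total: 3)
  'p' at position 3: consonant
  'g' at position 4: consonant
  'c' at position 5: consonant
  'c' at position 6: consonant
  'n' at position 7: consonant
Total vowels: 3

3


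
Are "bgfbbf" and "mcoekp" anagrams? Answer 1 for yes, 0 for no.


Strings: "bgfbbf", "mcoekp"
Sorted first:  bbbffg
Sorted second: cekmop
Differ at position 0: 'b' vs 'c' => not anagrams

0


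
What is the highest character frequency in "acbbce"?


Input: acbbce
Character counts:
  'a': 1
  'b': 2
  'c': 2
  'e': 1
Maximum frequency: 2

2


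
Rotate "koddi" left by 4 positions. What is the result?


Input: "koddi", rotate left by 4
First 4 characters: "kodd"
Remaining characters: "i"
Concatenate remaining + first: "i" + "kodd" = "ikodd"

ikodd


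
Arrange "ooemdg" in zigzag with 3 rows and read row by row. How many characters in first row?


Zigzag "ooemdg" into 3 rows:
Placing characters:
  'o' => row 0
  'o' => row 1
  'e' => row 2
  'm' => row 1
  'd' => row 0
  'g' => row 1
Rows:
  Row 0: "od"
  Row 1: "omg"
  Row 2: "e"
First row length: 2

2


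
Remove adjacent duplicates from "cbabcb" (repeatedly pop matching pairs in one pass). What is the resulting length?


Input: cbabcb
Stack-based adjacent duplicate removal:
  Read 'c': push. Stack: c
  Read 'b': push. Stack: cb
  Read 'a': push. Stack: cba
  Read 'b': push. Stack: cbab
  Read 'c': push. Stack: cbabc
  Read 'b': push. Stack: cbabcb
Final stack: "cbabcb" (length 6)

6


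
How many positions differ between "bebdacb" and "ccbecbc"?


Comparing "bebdacb" and "ccbecbc" position by position:
  Position 0: 'b' vs 'c' => DIFFER
  Position 1: 'e' vs 'c' => DIFFER
  Position 2: 'b' vs 'b' => same
  Position 3: 'd' vs 'e' => DIFFER
  Position 4: 'a' vs 'c' => DIFFER
  Position 5: 'c' vs 'b' => DIFFER
  Position 6: 'b' vs 'c' => DIFFER
Positions that differ: 6

6


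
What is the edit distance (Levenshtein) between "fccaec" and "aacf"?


Computing edit distance: "fccaec" -> "aacf"
DP table:
           a    a    c    f
      0    1    2    3    4
  f   1    1    2    3    3
  c   2    2    2    2    3
  c   3    3    3    2    3
  a   4    3    3    3    3
  e   5    4    4    4    4
  c   6    5    5    4    5
Edit distance = dp[6][4] = 5

5


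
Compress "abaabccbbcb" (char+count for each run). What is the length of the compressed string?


Input: abaabccbbcb
Runs:
  'a' x 1 => "a1"
  'b' x 1 => "b1"
  'a' x 2 => "a2"
  'b' x 1 => "b1"
  'c' x 2 => "c2"
  'b' x 2 => "b2"
  'c' x 1 => "c1"
  'b' x 1 => "b1"
Compressed: "a1b1a2b1c2b2c1b1"
Compressed length: 16

16


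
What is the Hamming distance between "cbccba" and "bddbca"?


Comparing "cbccba" and "bddbca" position by position:
  Position 0: 'c' vs 'b' => differ
  Position 1: 'b' vs 'd' => differ
  Position 2: 'c' vs 'd' => differ
  Position 3: 'c' vs 'b' => differ
  Position 4: 'b' vs 'c' => differ
  Position 5: 'a' vs 'a' => same
Total differences (Hamming distance): 5

5


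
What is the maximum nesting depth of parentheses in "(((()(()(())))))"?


Input: "(((()(()(())))))"
Tracking depth:
  Position 0 '(': depth becomes 1
  Position 1 '(': depth becomes 2
  Position 2 '(': depth becomes 3
  Position 3 '(': depth becomes 4
  Position 4 ')': depth becomes 3
  Position 5 '(': depth becomes 4
  Position 6 '(': depth becomes 5
  Position 7 ')': depth becomes 4
  Position 8 '(': depth becomes 5
  Position 9 '(': depth becomes 6
  Position 10 ')': depth becomes 5
  Position 11 ')': depth becomes 4
  Position 12 ')': depth becomes 3
  Position 13 ')': depth becomes 2
  Position 14 ')': depth becomes 1
  Position 15 ')': depth becomes 0
Maximum depth reached: 6

6


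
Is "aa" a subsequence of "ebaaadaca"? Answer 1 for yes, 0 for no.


Check if "aa" is a subsequence of "ebaaadaca"
Greedy scan:
  Position 0 ('e'): no match needed
  Position 1 ('b'): no match needed
  Position 2 ('a'): matches sub[0] = 'a'
  Position 3 ('a'): matches sub[1] = 'a'
  Position 4 ('a'): no match needed
  Position 5 ('d'): no match needed
  Position 6 ('a'): no match needed
  Position 7 ('c'): no match needed
  Position 8 ('a'): no match needed
All 2 characters matched => is a subsequence

1


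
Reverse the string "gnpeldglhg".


Input: gnpeldglhg
Reading characters right to left:
  Position 9: 'g'
  Position 8: 'h'
  Position 7: 'l'
  Position 6: 'g'
  Position 5: 'd'
  Position 4: 'l'
  Position 3: 'e'
  Position 2: 'p'
  Position 1: 'n'
  Position 0: 'g'
Reversed: ghlgdlepng

ghlgdlepng


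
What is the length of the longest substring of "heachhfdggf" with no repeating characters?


Input: "heachhfdggf"
Sliding window (track last position of each char):
  Position 0 ('h'): window [0,0] length 1 -- new best
  Position 1 ('e'): window [0,1] length 2 -- new best
  Position 2 ('a'): window [0,2] length 3 -- new best
  Position 3 ('c'): window [0,3] length 4 -- new best
  Position 4 ('h'): repeat (last at 0), move window start to 1
  Position 4 ('h'): window [1,4] length 4
  Position 5 ('h'): repeat (last at 4), move window start to 5
  Position 5 ('h'): window [5,5] length 1
  Position 6 ('f'): window [5,6] length 2
  Position 7 ('d'): window [5,7] length 3
  Position 8 ('g'): window [5,8] length 4
  Position 9 ('g'): repeat (last at 8), move window start to 9
  Position 9 ('g'): window [9,9] length 1
  Position 10 ('f'): window [9,10] length 2
Longest substring with no repeats: "heac" with length 4

4


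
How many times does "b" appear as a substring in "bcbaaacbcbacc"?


Searching for "b" in "bcbaaacbcbacc"
Scanning each position:
  Position 0: "b" => MATCH
  Position 1: "c" => no
  Position 2: "b" => MATCH
  Position 3: "a" => no
  Position 4: "a" => no
  Position 5: "a" => no
  Position 6: "c" => no
  Position 7: "b" => MATCH
  Position 8: "c" => no
  Position 9: "b" => MATCH
  Position 10: "a" => no
  Position 11: "c" => no
  Position 12: "c" => no
Total occurrences: 4

4


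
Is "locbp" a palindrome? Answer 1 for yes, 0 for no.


Input: locbp
Reversed: pbcol
  Compare pos 0 ('l') with pos 4 ('p'): MISMATCH
  Compare pos 1 ('o') with pos 3 ('b'): MISMATCH
Result: not a palindrome

0


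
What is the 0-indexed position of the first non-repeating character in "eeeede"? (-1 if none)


Input: eeeede
Character frequencies:
  'd': 1
  'e': 5
Scanning left to right for freq == 1:
  Position 0 ('e'): freq=5, skip
  Position 1 ('e'): freq=5, skip
  Position 2 ('e'): freq=5, skip
  Position 3 ('e'): freq=5, skip
  Position 4 ('d'): unique! => answer = 4

4


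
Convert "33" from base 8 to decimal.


Input: "33" in base 8
Positional expansion:
  Digit '3' (value 3) x 8^1 = 24
  Digit '3' (value 3) x 8^0 = 3
Sum = 27

27


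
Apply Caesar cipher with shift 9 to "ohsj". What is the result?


Caesar cipher: shift "ohsj" by 9
  'o' (pos 14) + 9 = pos 23 = 'x'
  'h' (pos 7) + 9 = pos 16 = 'q'
  's' (pos 18) + 9 = pos 1 = 'b'
  'j' (pos 9) + 9 = pos 18 = 's'
Result: xqbs

xqbs


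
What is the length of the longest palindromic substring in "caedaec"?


Input: "caedaec"
Checking substrings for palindromes:
  No multi-char palindromic substrings found
Longest palindromic substring: "c" with length 1

1


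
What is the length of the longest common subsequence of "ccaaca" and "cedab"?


LCS of "ccaaca" and "cedab"
DP table:
           c    e    d    a    b
      0    0    0    0    0    0
  c   0    1    1    1    1    1
  c   0    1    1    1    1    1
  a   0    1    1    1    2    2
  a   0    1    1    1    2    2
  c   0    1    1    1    2    2
  a   0    1    1    1    2    2
LCS length = dp[6][5] = 2

2


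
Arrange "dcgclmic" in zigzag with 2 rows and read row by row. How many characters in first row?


Zigzag "dcgclmic" into 2 rows:
Placing characters:
  'd' => row 0
  'c' => row 1
  'g' => row 0
  'c' => row 1
  'l' => row 0
  'm' => row 1
  'i' => row 0
  'c' => row 1
Rows:
  Row 0: "dgli"
  Row 1: "ccmc"
First row length: 4

4


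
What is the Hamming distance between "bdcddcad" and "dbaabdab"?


Comparing "bdcddcad" and "dbaabdab" position by position:
  Position 0: 'b' vs 'd' => differ
  Position 1: 'd' vs 'b' => differ
  Position 2: 'c' vs 'a' => differ
  Position 3: 'd' vs 'a' => differ
  Position 4: 'd' vs 'b' => differ
  Position 5: 'c' vs 'd' => differ
  Position 6: 'a' vs 'a' => same
  Position 7: 'd' vs 'b' => differ
Total differences (Hamming distance): 7

7


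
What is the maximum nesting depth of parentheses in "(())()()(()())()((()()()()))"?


Input: "(())()()(()())()((()()()()))"
Tracking depth:
  Position 0 '(': depth becomes 1
  Position 1 '(': depth becomes 2
  Position 2 ')': depth becomes 1
  Position 3 ')': depth becomes 0
  Position 4 '(': depth becomes 1
  Position 5 ')': depth becomes 0
  Position 6 '(': depth becomes 1
  Position 7 ')': depth becomes 0
  Position 8 '(': depth becomes 1
  Position 9 '(': depth becomes 2
  Position 10 ')': depth becomes 1
  Position 11 '(': depth becomes 2
  Position 12 ')': depth becomes 1
  Position 13 ')': depth becomes 0
  Position 14 '(': depth becomes 1
  Position 15 ')': depth becomes 0
  Position 16 '(': depth becomes 1
  Position 17 '(': depth becomes 2
  Position 18 '(': depth becomes 3
  Position 19 ')': depth becomes 2
  Position 20 '(': depth becomes 3
  Position 21 ')': depth becomes 2
  Position 22 '(': depth becomes 3
  Position 23 ')': depth becomes 2
  Position 24 '(': depth becomes 3
  Position 25 ')': depth becomes 2
  Position 26 ')': depth becomes 1
  Position 27 ')': depth becomes 0
Maximum depth reached: 3

3


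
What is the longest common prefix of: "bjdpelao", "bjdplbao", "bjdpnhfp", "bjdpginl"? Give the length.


Words: bjdpelao, bjdplbao, bjdpnhfp, bjdpginl
  Position 0: all 'b' => match
  Position 1: all 'j' => match
  Position 2: all 'd' => match
  Position 3: all 'p' => match
  Position 4: ('e', 'l', 'n', 'g') => mismatch, stop
LCP = "bjdp" (length 4)

4


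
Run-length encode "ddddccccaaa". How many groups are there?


Input: ddddccccaaa
Scanning for consecutive runs:
  Group 1: 'd' x 4 (positions 0-3)
  Group 2: 'c' x 4 (positions 4-7)
  Group 3: 'a' x 3 (positions 8-10)
Total groups: 3

3


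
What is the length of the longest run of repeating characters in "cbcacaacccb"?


Input: "cbcacaacccb"
Scanning for longest run:
  Position 1 ('b'): new char, reset run to 1
  Position 2 ('c'): new char, reset run to 1
  Position 3 ('a'): new char, reset run to 1
  Position 4 ('c'): new char, reset run to 1
  Position 5 ('a'): new char, reset run to 1
  Position 6 ('a'): continues run of 'a', length=2
  Position 7 ('c'): new char, reset run to 1
  Position 8 ('c'): continues run of 'c', length=2
  Position 9 ('c'): continues run of 'c', length=3
  Position 10 ('b'): new char, reset run to 1
Longest run: 'c' with length 3

3


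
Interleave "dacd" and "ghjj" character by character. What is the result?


Interleaving "dacd" and "ghjj":
  Position 0: 'd' from first, 'g' from second => "dg"
  Position 1: 'a' from first, 'h' from second => "ah"
  Position 2: 'c' from first, 'j' from second => "cj"
  Position 3: 'd' from first, 'j' from second => "dj"
Result: dgahcjdj

dgahcjdj


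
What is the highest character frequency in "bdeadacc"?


Input: bdeadacc
Character counts:
  'a': 2
  'b': 1
  'c': 2
  'd': 2
  'e': 1
Maximum frequency: 2

2


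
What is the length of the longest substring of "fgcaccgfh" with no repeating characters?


Input: "fgcaccgfh"
Sliding window (track last position of each char):
  Position 0 ('f'): window [0,0] length 1 -- new best
  Position 1 ('g'): window [0,1] length 2 -- new best
  Position 2 ('c'): window [0,2] length 3 -- new best
  Position 3 ('a'): window [0,3] length 4 -- new best
  Position 4 ('c'): repeat (last at 2), move window start to 3
  Position 4 ('c'): window [3,4] length 2
  Position 5 ('c'): repeat (last at 4), move window start to 5
  Position 5 ('c'): window [5,5] length 1
  Position 6 ('g'): window [5,6] length 2
  Position 7 ('f'): window [5,7] length 3
  Position 8 ('h'): window [5,8] length 4
Longest substring with no repeats: "fgca" with length 4

4


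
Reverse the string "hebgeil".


Input: hebgeil
Reading characters right to left:
  Position 6: 'l'
  Position 5: 'i'
  Position 4: 'e'
  Position 3: 'g'
  Position 2: 'b'
  Position 1: 'e'
  Position 0: 'h'
Reversed: liegbeh

liegbeh


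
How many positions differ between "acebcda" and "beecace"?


Comparing "acebcda" and "beecace" position by position:
  Position 0: 'a' vs 'b' => DIFFER
  Position 1: 'c' vs 'e' => DIFFER
  Position 2: 'e' vs 'e' => same
  Position 3: 'b' vs 'c' => DIFFER
  Position 4: 'c' vs 'a' => DIFFER
  Position 5: 'd' vs 'c' => DIFFER
  Position 6: 'a' vs 'e' => DIFFER
Positions that differ: 6

6


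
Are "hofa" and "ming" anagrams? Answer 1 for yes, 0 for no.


Strings: "hofa", "ming"
Sorted first:  afho
Sorted second: gimn
Differ at position 0: 'a' vs 'g' => not anagrams

0


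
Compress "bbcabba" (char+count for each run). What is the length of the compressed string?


Input: bbcabba
Runs:
  'b' x 2 => "b2"
  'c' x 1 => "c1"
  'a' x 1 => "a1"
  'b' x 2 => "b2"
  'a' x 1 => "a1"
Compressed: "b2c1a1b2a1"
Compressed length: 10

10


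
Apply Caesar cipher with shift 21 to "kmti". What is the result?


Caesar cipher: shift "kmti" by 21
  'k' (pos 10) + 21 = pos 5 = 'f'
  'm' (pos 12) + 21 = pos 7 = 'h'
  't' (pos 19) + 21 = pos 14 = 'o'
  'i' (pos 8) + 21 = pos 3 = 'd'
Result: fhod

fhod


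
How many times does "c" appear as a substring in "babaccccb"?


Searching for "c" in "babaccccb"
Scanning each position:
  Position 0: "b" => no
  Position 1: "a" => no
  Position 2: "b" => no
  Position 3: "a" => no
  Position 4: "c" => MATCH
  Position 5: "c" => MATCH
  Position 6: "c" => MATCH
  Position 7: "c" => MATCH
  Position 8: "b" => no
Total occurrences: 4

4


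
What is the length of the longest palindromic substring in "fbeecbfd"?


Input: "fbeecbfd"
Checking substrings for palindromes:
  [2:4] "ee" (len 2) => palindrome
Longest palindromic substring: "ee" with length 2

2


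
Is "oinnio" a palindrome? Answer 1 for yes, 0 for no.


Input: oinnio
Reversed: oinnio
  Compare pos 0 ('o') with pos 5 ('o'): match
  Compare pos 1 ('i') with pos 4 ('i'): match
  Compare pos 2 ('n') with pos 3 ('n'): match
Result: palindrome

1


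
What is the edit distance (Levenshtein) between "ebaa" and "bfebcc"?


Computing edit distance: "ebaa" -> "bfebcc"
DP table:
           b    f    e    b    c    c
      0    1    2    3    4    5    6
  e   1    1    2    2    3    4    5
  b   2    1    2    3    2    3    4
  a   3    2    2    3    3    3    4
  a   4    3    3    3    4    4    4
Edit distance = dp[4][6] = 4

4


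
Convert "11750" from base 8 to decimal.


Input: "11750" in base 8
Positional expansion:
  Digit '1' (value 1) x 8^4 = 4096
  Digit '1' (value 1) x 8^3 = 512
  Digit '7' (value 7) x 8^2 = 448
  Digit '5' (value 5) x 8^1 = 40
  Digit '0' (value 0) x 8^0 = 0
Sum = 5096

5096


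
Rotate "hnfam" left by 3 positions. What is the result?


Input: "hnfam", rotate left by 3
First 3 characters: "hnf"
Remaining characters: "am"
Concatenate remaining + first: "am" + "hnf" = "amhnf"

amhnf


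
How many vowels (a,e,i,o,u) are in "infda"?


Input: infda
Checking each character:
  'i' at position 0: vowel (running total: 1)
  'n' at position 1: consonant
  'f' at position 2: consonant
  'd' at position 3: consonant
  'a' at position 4: vowel (running total: 2)
Total vowels: 2

2


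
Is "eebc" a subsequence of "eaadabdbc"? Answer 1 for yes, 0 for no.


Check if "eebc" is a subsequence of "eaadabdbc"
Greedy scan:
  Position 0 ('e'): matches sub[0] = 'e'
  Position 1 ('a'): no match needed
  Position 2 ('a'): no match needed
  Position 3 ('d'): no match needed
  Position 4 ('a'): no match needed
  Position 5 ('b'): no match needed
  Position 6 ('d'): no match needed
  Position 7 ('b'): no match needed
  Position 8 ('c'): no match needed
Only matched 1/4 characters => not a subsequence

0


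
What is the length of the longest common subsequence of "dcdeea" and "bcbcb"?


LCS of "dcdeea" and "bcbcb"
DP table:
           b    c    b    c    b
      0    0    0    0    0    0
  d   0    0    0    0    0    0
  c   0    0    1    1    1    1
  d   0    0    1    1    1    1
  e   0    0    1    1    1    1
  e   0    0    1    1    1    1
  a   0    0    1    1    1    1
LCS length = dp[6][5] = 1

1


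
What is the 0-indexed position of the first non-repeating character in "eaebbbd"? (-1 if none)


Input: eaebbbd
Character frequencies:
  'a': 1
  'b': 3
  'd': 1
  'e': 2
Scanning left to right for freq == 1:
  Position 0 ('e'): freq=2, skip
  Position 1 ('a'): unique! => answer = 1

1


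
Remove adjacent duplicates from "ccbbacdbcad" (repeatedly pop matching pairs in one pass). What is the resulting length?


Input: ccbbacdbcad
Stack-based adjacent duplicate removal:
  Read 'c': push. Stack: c
  Read 'c': matches stack top 'c' => pop. Stack: (empty)
  Read 'b': push. Stack: b
  Read 'b': matches stack top 'b' => pop. Stack: (empty)
  Read 'a': push. Stack: a
  Read 'c': push. Stack: ac
  Read 'd': push. Stack: acd
  Read 'b': push. Stack: acdb
  Read 'c': push. Stack: acdbc
  Read 'a': push. Stack: acdbca
  Read 'd': push. Stack: acdbcad
Final stack: "acdbcad" (length 7)

7


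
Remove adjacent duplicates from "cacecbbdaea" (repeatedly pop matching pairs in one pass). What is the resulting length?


Input: cacecbbdaea
Stack-based adjacent duplicate removal:
  Read 'c': push. Stack: c
  Read 'a': push. Stack: ca
  Read 'c': push. Stack: cac
  Read 'e': push. Stack: cace
  Read 'c': push. Stack: cacec
  Read 'b': push. Stack: cacecb
  Read 'b': matches stack top 'b' => pop. Stack: cacec
  Read 'd': push. Stack: cacecd
  Read 'a': push. Stack: cacecda
  Read 'e': push. Stack: cacecdae
  Read 'a': push. Stack: cacecdaea
Final stack: "cacecdaea" (length 9)

9


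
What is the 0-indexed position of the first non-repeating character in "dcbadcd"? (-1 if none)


Input: dcbadcd
Character frequencies:
  'a': 1
  'b': 1
  'c': 2
  'd': 3
Scanning left to right for freq == 1:
  Position 0 ('d'): freq=3, skip
  Position 1 ('c'): freq=2, skip
  Position 2 ('b'): unique! => answer = 2

2


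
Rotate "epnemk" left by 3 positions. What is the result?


Input: "epnemk", rotate left by 3
First 3 characters: "epn"
Remaining characters: "emk"
Concatenate remaining + first: "emk" + "epn" = "emkepn"

emkepn


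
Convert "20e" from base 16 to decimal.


Input: "20e" in base 16
Positional expansion:
  Digit '2' (value 2) x 16^2 = 512
  Digit '0' (value 0) x 16^1 = 0
  Digit 'e' (value 14) x 16^0 = 14
Sum = 526

526


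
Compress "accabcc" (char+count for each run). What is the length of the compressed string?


Input: accabcc
Runs:
  'a' x 1 => "a1"
  'c' x 2 => "c2"
  'a' x 1 => "a1"
  'b' x 1 => "b1"
  'c' x 2 => "c2"
Compressed: "a1c2a1b1c2"
Compressed length: 10

10


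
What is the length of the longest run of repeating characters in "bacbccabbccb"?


Input: "bacbccabbccb"
Scanning for longest run:
  Position 1 ('a'): new char, reset run to 1
  Position 2 ('c'): new char, reset run to 1
  Position 3 ('b'): new char, reset run to 1
  Position 4 ('c'): new char, reset run to 1
  Position 5 ('c'): continues run of 'c', length=2
  Position 6 ('a'): new char, reset run to 1
  Position 7 ('b'): new char, reset run to 1
  Position 8 ('b'): continues run of 'b', length=2
  Position 9 ('c'): new char, reset run to 1
  Position 10 ('c'): continues run of 'c', length=2
  Position 11 ('b'): new char, reset run to 1
Longest run: 'c' with length 2

2


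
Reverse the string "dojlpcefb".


Input: dojlpcefb
Reading characters right to left:
  Position 8: 'b'
  Position 7: 'f'
  Position 6: 'e'
  Position 5: 'c'
  Position 4: 'p'
  Position 3: 'l'
  Position 2: 'j'
  Position 1: 'o'
  Position 0: 'd'
Reversed: bfecpljod

bfecpljod


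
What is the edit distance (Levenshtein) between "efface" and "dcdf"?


Computing edit distance: "efface" -> "dcdf"
DP table:
           d    c    d    f
      0    1    2    3    4
  e   1    1    2    3    4
  f   2    2    2    3    3
  f   3    3    3    3    3
  a   4    4    4    4    4
  c   5    5    4    5    5
  e   6    6    5    5    6
Edit distance = dp[6][4] = 6

6


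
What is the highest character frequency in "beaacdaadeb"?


Input: beaacdaadeb
Character counts:
  'a': 4
  'b': 2
  'c': 1
  'd': 2
  'e': 2
Maximum frequency: 4

4


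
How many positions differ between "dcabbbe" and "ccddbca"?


Comparing "dcabbbe" and "ccddbca" position by position:
  Position 0: 'd' vs 'c' => DIFFER
  Position 1: 'c' vs 'c' => same
  Position 2: 'a' vs 'd' => DIFFER
  Position 3: 'b' vs 'd' => DIFFER
  Position 4: 'b' vs 'b' => same
  Position 5: 'b' vs 'c' => DIFFER
  Position 6: 'e' vs 'a' => DIFFER
Positions that differ: 5

5


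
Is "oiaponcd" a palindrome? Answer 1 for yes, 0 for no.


Input: oiaponcd
Reversed: dcnopaio
  Compare pos 0 ('o') with pos 7 ('d'): MISMATCH
  Compare pos 1 ('i') with pos 6 ('c'): MISMATCH
  Compare pos 2 ('a') with pos 5 ('n'): MISMATCH
  Compare pos 3 ('p') with pos 4 ('o'): MISMATCH
Result: not a palindrome

0


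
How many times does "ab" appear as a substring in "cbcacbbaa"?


Searching for "ab" in "cbcacbbaa"
Scanning each position:
  Position 0: "cb" => no
  Position 1: "bc" => no
  Position 2: "ca" => no
  Position 3: "ac" => no
  Position 4: "cb" => no
  Position 5: "bb" => no
  Position 6: "ba" => no
  Position 7: "aa" => no
Total occurrences: 0

0


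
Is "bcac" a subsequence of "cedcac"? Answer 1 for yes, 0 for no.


Check if "bcac" is a subsequence of "cedcac"
Greedy scan:
  Position 0 ('c'): no match needed
  Position 1 ('e'): no match needed
  Position 2 ('d'): no match needed
  Position 3 ('c'): no match needed
  Position 4 ('a'): no match needed
  Position 5 ('c'): no match needed
Only matched 0/4 characters => not a subsequence

0


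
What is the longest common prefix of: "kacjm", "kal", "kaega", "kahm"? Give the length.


Words: kacjm, kal, kaega, kahm
  Position 0: all 'k' => match
  Position 1: all 'a' => match
  Position 2: ('c', 'l', 'e', 'h') => mismatch, stop
LCP = "ka" (length 2)

2


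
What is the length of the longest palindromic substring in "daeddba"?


Input: "daeddba"
Checking substrings for palindromes:
  [3:5] "dd" (len 2) => palindrome
Longest palindromic substring: "dd" with length 2

2


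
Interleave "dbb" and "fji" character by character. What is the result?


Interleaving "dbb" and "fji":
  Position 0: 'd' from first, 'f' from second => "df"
  Position 1: 'b' from first, 'j' from second => "bj"
  Position 2: 'b' from first, 'i' from second => "bi"
Result: dfbjbi

dfbjbi


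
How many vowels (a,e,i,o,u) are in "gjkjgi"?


Input: gjkjgi
Checking each character:
  'g' at position 0: consonant
  'j' at position 1: consonant
  'k' at position 2: consonant
  'j' at position 3: consonant
  'g' at position 4: consonant
  'i' at position 5: vowel (running total: 1)
Total vowels: 1

1


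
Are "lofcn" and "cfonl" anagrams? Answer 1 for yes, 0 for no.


Strings: "lofcn", "cfonl"
Sorted first:  cflno
Sorted second: cflno
Sorted forms match => anagrams

1


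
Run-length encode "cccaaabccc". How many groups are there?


Input: cccaaabccc
Scanning for consecutive runs:
  Group 1: 'c' x 3 (positions 0-2)
  Group 2: 'a' x 3 (positions 3-5)
  Group 3: 'b' x 1 (positions 6-6)
  Group 4: 'c' x 3 (positions 7-9)
Total groups: 4

4


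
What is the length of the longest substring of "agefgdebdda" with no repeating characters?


Input: "agefgdebdda"
Sliding window (track last position of each char):
  Position 0 ('a'): window [0,0] length 1 -- new best
  Position 1 ('g'): window [0,1] length 2 -- new best
  Position 2 ('e'): window [0,2] length 3 -- new best
  Position 3 ('f'): window [0,3] length 4 -- new best
  Position 4 ('g'): repeat (last at 1), move window start to 2
  Position 4 ('g'): window [2,4] length 3
  Position 5 ('d'): window [2,5] length 4
  Position 6 ('e'): repeat (last at 2), move window start to 3
  Position 6 ('e'): window [3,6] length 4
  Position 7 ('b'): window [3,7] length 5 -- new best
  Position 8 ('d'): repeat (last at 5), move window start to 6
  Position 8 ('d'): window [6,8] length 3
  Position 9 ('d'): repeat (last at 8), move window start to 9
  Position 9 ('d'): window [9,9] length 1
  Position 10 ('a'): window [9,10] length 2
Longest substring with no repeats: "fgdeb" with length 5

5


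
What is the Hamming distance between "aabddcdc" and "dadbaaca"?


Comparing "aabddcdc" and "dadbaaca" position by position:
  Position 0: 'a' vs 'd' => differ
  Position 1: 'a' vs 'a' => same
  Position 2: 'b' vs 'd' => differ
  Position 3: 'd' vs 'b' => differ
  Position 4: 'd' vs 'a' => differ
  Position 5: 'c' vs 'a' => differ
  Position 6: 'd' vs 'c' => differ
  Position 7: 'c' vs 'a' => differ
Total differences (Hamming distance): 7

7


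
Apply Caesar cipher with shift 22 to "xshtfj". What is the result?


Caesar cipher: shift "xshtfj" by 22
  'x' (pos 23) + 22 = pos 19 = 't'
  's' (pos 18) + 22 = pos 14 = 'o'
  'h' (pos 7) + 22 = pos 3 = 'd'
  't' (pos 19) + 22 = pos 15 = 'p'
  'f' (pos 5) + 22 = pos 1 = 'b'
  'j' (pos 9) + 22 = pos 5 = 'f'
Result: todpbf

todpbf


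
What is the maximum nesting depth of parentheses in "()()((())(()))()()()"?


Input: "()()((())(()))()()()"
Tracking depth:
  Position 0 '(': depth becomes 1
  Position 1 ')': depth becomes 0
  Position 2 '(': depth becomes 1
  Position 3 ')': depth becomes 0
  Position 4 '(': depth becomes 1
  Position 5 '(': depth becomes 2
  Position 6 '(': depth becomes 3
  Position 7 ')': depth becomes 2
  Position 8 ')': depth becomes 1
  Position 9 '(': depth becomes 2
  Position 10 '(': depth becomes 3
  Position 11 ')': depth becomes 2
  Position 12 ')': depth becomes 1
  Position 13 ')': depth becomes 0
  Position 14 '(': depth becomes 1
  Position 15 ')': depth becomes 0
  Position 16 '(': depth becomes 1
  Position 17 ')': depth becomes 0
  Position 18 '(': depth becomes 1
  Position 19 ')': depth becomes 0
Maximum depth reached: 3

3


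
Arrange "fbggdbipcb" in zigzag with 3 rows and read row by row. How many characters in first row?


Zigzag "fbggdbipcb" into 3 rows:
Placing characters:
  'f' => row 0
  'b' => row 1
  'g' => row 2
  'g' => row 1
  'd' => row 0
  'b' => row 1
  'i' => row 2
  'p' => row 1
  'c' => row 0
  'b' => row 1
Rows:
  Row 0: "fdc"
  Row 1: "bgbpb"
  Row 2: "gi"
First row length: 3

3


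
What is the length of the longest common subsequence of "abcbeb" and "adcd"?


LCS of "abcbeb" and "adcd"
DP table:
           a    d    c    d
      0    0    0    0    0
  a   0    1    1    1    1
  b   0    1    1    1    1
  c   0    1    1    2    2
  b   0    1    1    2    2
  e   0    1    1    2    2
  b   0    1    1    2    2
LCS length = dp[6][4] = 2

2


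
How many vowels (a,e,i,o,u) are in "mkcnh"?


Input: mkcnh
Checking each character:
  'm' at position 0: consonant
  'k' at position 1: consonant
  'c' at position 2: consonant
  'n' at position 3: consonant
  'h' at position 4: consonant
Total vowels: 0

0


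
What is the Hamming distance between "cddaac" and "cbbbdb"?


Comparing "cddaac" and "cbbbdb" position by position:
  Position 0: 'c' vs 'c' => same
  Position 1: 'd' vs 'b' => differ
  Position 2: 'd' vs 'b' => differ
  Position 3: 'a' vs 'b' => differ
  Position 4: 'a' vs 'd' => differ
  Position 5: 'c' vs 'b' => differ
Total differences (Hamming distance): 5

5


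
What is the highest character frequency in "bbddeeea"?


Input: bbddeeea
Character counts:
  'a': 1
  'b': 2
  'd': 2
  'e': 3
Maximum frequency: 3

3


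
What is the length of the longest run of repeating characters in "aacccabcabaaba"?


Input: "aacccabcabaaba"
Scanning for longest run:
  Position 1 ('a'): continues run of 'a', length=2
  Position 2 ('c'): new char, reset run to 1
  Position 3 ('c'): continues run of 'c', length=2
  Position 4 ('c'): continues run of 'c', length=3
  Position 5 ('a'): new char, reset run to 1
  Position 6 ('b'): new char, reset run to 1
  Position 7 ('c'): new char, reset run to 1
  Position 8 ('a'): new char, reset run to 1
  Position 9 ('b'): new char, reset run to 1
  Position 10 ('a'): new char, reset run to 1
  Position 11 ('a'): continues run of 'a', length=2
  Position 12 ('b'): new char, reset run to 1
  Position 13 ('a'): new char, reset run to 1
Longest run: 'c' with length 3

3


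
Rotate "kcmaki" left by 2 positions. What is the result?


Input: "kcmaki", rotate left by 2
First 2 characters: "kc"
Remaining characters: "maki"
Concatenate remaining + first: "maki" + "kc" = "makikc"

makikc
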